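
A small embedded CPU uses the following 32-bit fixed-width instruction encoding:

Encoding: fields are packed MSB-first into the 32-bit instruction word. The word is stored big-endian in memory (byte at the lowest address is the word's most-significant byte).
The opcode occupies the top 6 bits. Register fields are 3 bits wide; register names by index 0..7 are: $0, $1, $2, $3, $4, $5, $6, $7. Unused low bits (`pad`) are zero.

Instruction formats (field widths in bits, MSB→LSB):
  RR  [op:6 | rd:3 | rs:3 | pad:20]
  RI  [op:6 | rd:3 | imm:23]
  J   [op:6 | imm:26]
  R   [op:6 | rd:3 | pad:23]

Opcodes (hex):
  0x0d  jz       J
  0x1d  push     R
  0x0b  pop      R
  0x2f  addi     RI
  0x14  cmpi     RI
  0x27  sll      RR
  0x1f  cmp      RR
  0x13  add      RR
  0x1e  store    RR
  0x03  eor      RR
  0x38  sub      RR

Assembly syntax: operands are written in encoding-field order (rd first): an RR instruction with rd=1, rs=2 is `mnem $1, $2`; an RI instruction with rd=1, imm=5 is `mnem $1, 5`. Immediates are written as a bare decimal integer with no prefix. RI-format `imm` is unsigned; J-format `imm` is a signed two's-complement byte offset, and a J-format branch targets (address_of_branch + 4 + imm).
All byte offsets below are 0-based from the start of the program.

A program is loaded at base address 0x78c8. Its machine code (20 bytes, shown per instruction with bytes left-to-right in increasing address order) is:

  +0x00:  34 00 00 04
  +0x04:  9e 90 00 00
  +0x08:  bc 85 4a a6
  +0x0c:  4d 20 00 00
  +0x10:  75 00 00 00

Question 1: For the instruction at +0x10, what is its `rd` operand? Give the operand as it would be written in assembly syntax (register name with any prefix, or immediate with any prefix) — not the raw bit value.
$2

off 0x10: read 75 00 00 00 as big → 0x75000000
  op=0x75000000>>26=0x1d ⇒ push (R)
  rd: (w>>23)&0x7=0x2 → $2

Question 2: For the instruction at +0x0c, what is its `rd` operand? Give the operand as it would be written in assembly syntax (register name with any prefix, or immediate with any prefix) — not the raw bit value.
off 0x0c: read 4d 20 00 00 as big → 0x4d200000
  top 6b → 0x13 → add [RR]
  rd@[25:23]=0x2 ⇒ $2
  rs@[22:20]=0x2 ⇒ $2

$2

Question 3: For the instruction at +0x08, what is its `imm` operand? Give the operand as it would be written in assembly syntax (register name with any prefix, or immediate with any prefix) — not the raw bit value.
346790

[08] bc 85 4a a6 → 0xbc854aa6
  opcode bits[31:26]=0x2f: addi/RI
  [25:23] rd=1 = $1
  [22:0] imm=346790 = 346790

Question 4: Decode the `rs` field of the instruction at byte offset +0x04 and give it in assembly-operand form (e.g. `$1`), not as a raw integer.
$1

@+04  big-endian(9e 90 00 00) = 0x9e900000
  op=0x9e900000>>26=0x27 ⇒ sll (RR)
  rd@[25:23]=0x5 ⇒ $5
  rs@[22:20]=0x1 ⇒ $1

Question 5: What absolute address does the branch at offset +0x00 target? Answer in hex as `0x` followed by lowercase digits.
@+00  big-endian(34 00 00 04) = 0x34000004
  opcode bits[31:26]=0xd: jz/J
  [25:0] imm=4 = 4
  target = base 0x78c8 + off 0x00 + 4 + imm 4 = 0x78d0

0x78d0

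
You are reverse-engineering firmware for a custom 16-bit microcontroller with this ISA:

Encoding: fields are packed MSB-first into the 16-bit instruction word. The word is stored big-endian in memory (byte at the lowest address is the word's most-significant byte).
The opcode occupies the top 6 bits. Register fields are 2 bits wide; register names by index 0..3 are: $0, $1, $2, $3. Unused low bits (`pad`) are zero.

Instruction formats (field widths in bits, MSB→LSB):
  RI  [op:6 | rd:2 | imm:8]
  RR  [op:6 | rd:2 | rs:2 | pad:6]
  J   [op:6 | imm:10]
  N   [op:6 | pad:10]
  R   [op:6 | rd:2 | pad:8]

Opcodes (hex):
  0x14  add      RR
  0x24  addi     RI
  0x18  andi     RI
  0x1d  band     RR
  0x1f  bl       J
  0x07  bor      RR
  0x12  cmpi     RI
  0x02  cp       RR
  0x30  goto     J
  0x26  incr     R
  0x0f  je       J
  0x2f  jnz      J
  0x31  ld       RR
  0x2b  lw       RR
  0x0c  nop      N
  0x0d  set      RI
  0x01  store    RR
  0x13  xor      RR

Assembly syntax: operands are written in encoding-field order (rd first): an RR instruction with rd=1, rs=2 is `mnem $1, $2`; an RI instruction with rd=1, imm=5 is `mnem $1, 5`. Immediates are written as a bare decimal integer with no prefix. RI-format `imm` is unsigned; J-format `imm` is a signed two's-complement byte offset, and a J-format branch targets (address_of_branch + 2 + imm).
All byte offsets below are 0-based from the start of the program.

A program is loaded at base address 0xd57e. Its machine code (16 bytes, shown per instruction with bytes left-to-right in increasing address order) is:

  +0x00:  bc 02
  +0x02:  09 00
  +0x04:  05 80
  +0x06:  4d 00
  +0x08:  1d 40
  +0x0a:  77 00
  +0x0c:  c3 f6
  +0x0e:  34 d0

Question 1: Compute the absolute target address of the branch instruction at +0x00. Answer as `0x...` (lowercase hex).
[00] bc 02 → 0xbc02
  top 6b → 0x2f → jnz [J]
  [9:0] imm=2 = 2
  target = base 0xd57e + off 0x00 + 2 + imm 2 = 0xd582

0xd582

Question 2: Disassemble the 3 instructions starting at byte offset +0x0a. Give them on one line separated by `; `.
band $3, $0; goto -10; set $0, 208

@+0a  big-endian(77 00) = 0x7700
  opcode bits[15:10]=0x1d: band/RR
  [9:8] rd=3 = $3
  [7:6] rs=0 = $0
@+0c  big-endian(c3 f6) = 0xc3f6
  opcode bits[15:10]=0x30: goto/J
  [9:0] imm=1014 (s10→-10) = -10
@+0e  big-endian(34 d0) = 0x34d0
  opcode bits[15:10]=0xd: set/RI
  [9:8] rd=0 = $0
  [7:0] imm=208 = 208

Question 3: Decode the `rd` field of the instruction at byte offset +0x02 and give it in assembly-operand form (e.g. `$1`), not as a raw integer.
$1

@+02  big-endian(09 00) = 0x0900
  top 6b → 0x2 → cp [RR]
  rd@[9:8]=0x1 ⇒ $1
  rs@[7:6]=0x0 ⇒ $0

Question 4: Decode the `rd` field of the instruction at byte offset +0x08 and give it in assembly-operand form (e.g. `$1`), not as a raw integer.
$1

@+08  big-endian(1d 40) = 0x1d40
  op=0x1d40>>10=0x7 ⇒ bor (RR)
  rd@[9:8]=0x1 ⇒ $1
  rs@[7:6]=0x1 ⇒ $1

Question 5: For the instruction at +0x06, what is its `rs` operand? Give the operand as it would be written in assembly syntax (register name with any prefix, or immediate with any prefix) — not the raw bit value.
off 0x06: read 4d 00 as big → 0x4d00
  opcode bits[15:10]=0x13: xor/RR
  rd@[9:8]=0x1 ⇒ $1
  rs@[7:6]=0x0 ⇒ $0

$0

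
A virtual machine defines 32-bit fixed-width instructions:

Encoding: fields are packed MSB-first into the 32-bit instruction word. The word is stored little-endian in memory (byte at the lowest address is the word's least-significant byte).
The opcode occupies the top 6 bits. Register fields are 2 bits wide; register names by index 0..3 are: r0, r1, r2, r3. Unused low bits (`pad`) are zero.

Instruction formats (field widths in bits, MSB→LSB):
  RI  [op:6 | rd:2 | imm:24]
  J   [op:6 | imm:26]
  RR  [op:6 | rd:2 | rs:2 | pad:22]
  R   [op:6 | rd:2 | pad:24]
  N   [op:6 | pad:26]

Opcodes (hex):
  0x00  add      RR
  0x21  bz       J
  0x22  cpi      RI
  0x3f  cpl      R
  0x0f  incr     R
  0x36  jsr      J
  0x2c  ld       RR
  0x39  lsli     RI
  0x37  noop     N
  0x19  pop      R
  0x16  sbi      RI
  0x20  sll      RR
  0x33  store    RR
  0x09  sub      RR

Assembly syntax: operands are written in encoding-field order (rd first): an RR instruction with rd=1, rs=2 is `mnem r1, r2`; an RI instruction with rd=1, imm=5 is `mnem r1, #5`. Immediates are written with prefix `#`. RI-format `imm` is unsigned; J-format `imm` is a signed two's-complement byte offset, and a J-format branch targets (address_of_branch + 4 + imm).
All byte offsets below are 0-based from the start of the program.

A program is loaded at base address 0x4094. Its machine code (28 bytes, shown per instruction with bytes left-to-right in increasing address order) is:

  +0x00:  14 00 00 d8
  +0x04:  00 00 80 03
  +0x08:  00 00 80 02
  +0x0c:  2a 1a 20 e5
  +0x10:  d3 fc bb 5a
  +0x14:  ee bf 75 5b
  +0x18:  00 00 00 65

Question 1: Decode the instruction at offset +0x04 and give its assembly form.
@+04  little-endian(00 00 80 03) = 0x03800000
  op=0x03800000>>26=0x0 ⇒ add (RR)
  rd: (w>>24)&0x3=0x3 → r3
  rs: (w>>22)&0x3=0x2 → r2

add r3, r2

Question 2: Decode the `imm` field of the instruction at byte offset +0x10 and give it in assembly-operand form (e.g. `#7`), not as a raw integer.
+0x10: d3 fc bb 5a ⇒ word 0x5abbfcd3 (little)
  op=0x5abbfcd3>>26=0x16 ⇒ sbi (RI)
  [25:24] rd=2 = r2
  [23:0] imm=12319955 = #12319955

#12319955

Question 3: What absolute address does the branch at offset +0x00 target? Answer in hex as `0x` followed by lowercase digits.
0x40ac

[00] 14 00 00 d8 → 0xd8000014
  top 6b → 0x36 → jsr [J]
  imm@[25:0]=0x14 ⇒ #20
  target = base 0x4094 + off 0x00 + 4 + imm 20 = 0x40ac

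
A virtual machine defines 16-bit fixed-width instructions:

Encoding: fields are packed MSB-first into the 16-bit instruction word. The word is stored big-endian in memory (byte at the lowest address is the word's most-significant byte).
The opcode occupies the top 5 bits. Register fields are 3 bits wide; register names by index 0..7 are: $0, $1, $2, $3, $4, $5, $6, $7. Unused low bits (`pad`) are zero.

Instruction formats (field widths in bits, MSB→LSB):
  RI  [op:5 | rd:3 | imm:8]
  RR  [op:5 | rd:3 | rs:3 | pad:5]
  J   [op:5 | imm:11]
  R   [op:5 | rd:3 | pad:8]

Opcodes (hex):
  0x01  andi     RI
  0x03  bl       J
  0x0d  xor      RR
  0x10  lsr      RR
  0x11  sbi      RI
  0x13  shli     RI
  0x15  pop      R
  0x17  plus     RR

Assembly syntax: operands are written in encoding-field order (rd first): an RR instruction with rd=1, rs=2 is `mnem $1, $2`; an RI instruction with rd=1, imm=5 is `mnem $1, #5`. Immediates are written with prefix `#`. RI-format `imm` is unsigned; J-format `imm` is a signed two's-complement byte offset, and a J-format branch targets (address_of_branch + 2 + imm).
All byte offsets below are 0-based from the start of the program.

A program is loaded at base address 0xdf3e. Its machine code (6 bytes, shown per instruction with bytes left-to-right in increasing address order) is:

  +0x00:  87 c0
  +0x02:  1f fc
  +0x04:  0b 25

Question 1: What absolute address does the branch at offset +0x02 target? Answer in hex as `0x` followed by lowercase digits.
@+02  big-endian(1f fc) = 0x1ffc
  top 5b → 0x3 → bl [J]
  imm: (w>>0)&0x7ff=0x7fc (s11→-4) → #-4
  target = base 0xdf3e + off 0x02 + 2 + imm -4 = 0xdf3e

0xdf3e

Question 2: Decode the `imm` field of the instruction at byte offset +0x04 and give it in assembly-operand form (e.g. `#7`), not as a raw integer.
#37

@+04  big-endian(0b 25) = 0x0b25
  top 5b → 0x1 → andi [RI]
  [10:8] rd=3 = $3
  [7:0] imm=37 = #37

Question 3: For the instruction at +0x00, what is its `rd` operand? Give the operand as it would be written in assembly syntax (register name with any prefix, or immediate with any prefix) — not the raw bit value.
@+00  big-endian(87 c0) = 0x87c0
  op=0x87c0>>11=0x10 ⇒ lsr (RR)
  rd: (w>>8)&0x7=0x7 → $7
  rs: (w>>5)&0x7=0x6 → $6

$7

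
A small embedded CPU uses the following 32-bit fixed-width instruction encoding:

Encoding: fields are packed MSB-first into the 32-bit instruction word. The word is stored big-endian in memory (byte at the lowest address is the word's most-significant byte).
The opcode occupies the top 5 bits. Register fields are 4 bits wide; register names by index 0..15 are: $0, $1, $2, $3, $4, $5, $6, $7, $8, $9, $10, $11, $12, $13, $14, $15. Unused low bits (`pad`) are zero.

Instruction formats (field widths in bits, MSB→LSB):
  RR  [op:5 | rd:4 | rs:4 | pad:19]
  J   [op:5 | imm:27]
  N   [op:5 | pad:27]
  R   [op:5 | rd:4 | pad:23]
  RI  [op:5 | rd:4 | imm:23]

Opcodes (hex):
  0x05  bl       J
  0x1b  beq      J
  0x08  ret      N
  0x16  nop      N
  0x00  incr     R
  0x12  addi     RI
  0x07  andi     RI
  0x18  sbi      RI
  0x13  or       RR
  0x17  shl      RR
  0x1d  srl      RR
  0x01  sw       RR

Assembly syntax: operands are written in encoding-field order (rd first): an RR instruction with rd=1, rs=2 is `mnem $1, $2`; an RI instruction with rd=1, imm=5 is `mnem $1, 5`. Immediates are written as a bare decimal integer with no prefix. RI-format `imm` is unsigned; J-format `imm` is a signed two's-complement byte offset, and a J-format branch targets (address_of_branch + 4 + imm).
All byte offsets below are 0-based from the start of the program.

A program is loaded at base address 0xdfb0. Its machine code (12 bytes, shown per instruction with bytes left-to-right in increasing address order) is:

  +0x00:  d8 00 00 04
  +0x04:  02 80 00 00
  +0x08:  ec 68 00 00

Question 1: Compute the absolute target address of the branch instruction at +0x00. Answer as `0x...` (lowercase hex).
0xdfb8

[00] d8 00 00 04 → 0xd8000004
  opcode bits[31:27]=0x1b: beq/J
  imm@[26:0]=0x4 ⇒ 4
  target = base 0xdfb0 + off 0x00 + 4 + imm 4 = 0xdfb8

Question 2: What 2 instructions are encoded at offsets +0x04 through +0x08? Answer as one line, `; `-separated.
[04] 02 80 00 00 → 0x02800000
  top 5b → 0x0 → incr [R]
  rd: (w>>23)&0xf=0x5 → $5
[08] ec 68 00 00 → 0xec680000
  top 5b → 0x1d → srl [RR]
  rd: (w>>23)&0xf=0x8 → $8
  rs: (w>>19)&0xf=0xd → $13

incr $5; srl $8, $13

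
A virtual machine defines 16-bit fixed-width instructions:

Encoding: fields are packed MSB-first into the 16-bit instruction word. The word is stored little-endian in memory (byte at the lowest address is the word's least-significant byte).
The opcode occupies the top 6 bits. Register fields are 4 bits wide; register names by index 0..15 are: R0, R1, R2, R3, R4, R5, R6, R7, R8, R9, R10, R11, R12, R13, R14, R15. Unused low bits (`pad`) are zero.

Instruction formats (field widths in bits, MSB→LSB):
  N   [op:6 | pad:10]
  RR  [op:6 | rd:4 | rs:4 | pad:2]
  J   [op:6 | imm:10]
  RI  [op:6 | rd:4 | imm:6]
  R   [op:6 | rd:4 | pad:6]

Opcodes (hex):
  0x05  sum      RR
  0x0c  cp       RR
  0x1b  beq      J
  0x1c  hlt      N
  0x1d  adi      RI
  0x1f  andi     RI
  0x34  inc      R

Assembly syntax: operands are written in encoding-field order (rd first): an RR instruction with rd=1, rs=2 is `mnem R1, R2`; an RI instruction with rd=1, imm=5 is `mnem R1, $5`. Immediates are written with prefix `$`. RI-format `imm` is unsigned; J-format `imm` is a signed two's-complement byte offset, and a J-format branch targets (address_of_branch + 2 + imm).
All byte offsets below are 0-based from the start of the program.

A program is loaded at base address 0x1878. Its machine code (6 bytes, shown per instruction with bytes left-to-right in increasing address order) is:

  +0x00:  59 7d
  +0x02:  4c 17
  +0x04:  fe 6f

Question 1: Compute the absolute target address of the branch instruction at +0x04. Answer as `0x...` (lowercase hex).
[04] fe 6f → 0x6ffe
  opcode bits[15:10]=0x1b: beq/J
  imm: (w>>0)&0x3ff=0x3fe (s10→-2) → $-2
  target = base 0x1878 + off 0x04 + 2 + imm -2 = 0x187c

0x187c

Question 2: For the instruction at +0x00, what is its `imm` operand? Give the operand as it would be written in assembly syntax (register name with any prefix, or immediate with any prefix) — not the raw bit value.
+0x00: 59 7d ⇒ word 0x7d59 (little)
  op=0x7d59>>10=0x1f ⇒ andi (RI)
  [9:6] rd=5 = R5
  [5:0] imm=25 = $25

$25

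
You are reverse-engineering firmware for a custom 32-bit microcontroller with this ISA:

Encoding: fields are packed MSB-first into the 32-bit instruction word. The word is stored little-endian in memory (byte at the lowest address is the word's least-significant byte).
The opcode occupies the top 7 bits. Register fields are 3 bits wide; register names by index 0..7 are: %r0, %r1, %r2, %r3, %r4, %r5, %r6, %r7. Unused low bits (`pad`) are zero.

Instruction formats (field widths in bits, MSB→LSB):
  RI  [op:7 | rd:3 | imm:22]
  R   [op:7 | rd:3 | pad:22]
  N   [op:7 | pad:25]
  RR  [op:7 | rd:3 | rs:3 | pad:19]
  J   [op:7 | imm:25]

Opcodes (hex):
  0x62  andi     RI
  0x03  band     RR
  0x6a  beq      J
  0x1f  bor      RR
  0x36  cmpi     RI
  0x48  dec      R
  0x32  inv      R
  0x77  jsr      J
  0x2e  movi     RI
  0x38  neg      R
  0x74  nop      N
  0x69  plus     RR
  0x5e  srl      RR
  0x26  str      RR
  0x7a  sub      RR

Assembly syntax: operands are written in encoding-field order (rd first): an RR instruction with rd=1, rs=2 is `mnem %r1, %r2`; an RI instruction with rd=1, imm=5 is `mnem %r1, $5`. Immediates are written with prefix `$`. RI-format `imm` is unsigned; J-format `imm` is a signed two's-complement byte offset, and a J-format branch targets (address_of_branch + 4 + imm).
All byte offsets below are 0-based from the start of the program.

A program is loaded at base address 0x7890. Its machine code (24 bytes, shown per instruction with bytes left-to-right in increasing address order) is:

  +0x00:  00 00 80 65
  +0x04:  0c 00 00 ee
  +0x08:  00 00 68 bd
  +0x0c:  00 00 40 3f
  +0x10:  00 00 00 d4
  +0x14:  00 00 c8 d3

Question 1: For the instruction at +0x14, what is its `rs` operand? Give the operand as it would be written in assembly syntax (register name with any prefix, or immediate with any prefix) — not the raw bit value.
+0x14: 00 00 c8 d3 ⇒ word 0xd3c80000 (little)
  opcode bits[31:25]=0x69: plus/RR
  rd@[24:22]=0x7 ⇒ %r7
  rs@[21:19]=0x1 ⇒ %r1

%r1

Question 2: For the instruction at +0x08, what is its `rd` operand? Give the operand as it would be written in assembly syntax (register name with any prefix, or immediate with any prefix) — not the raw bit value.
%r5

@+08  little-endian(00 00 68 bd) = 0xbd680000
  opcode bits[31:25]=0x5e: srl/RR
  rd@[24:22]=0x5 ⇒ %r5
  rs@[21:19]=0x5 ⇒ %r5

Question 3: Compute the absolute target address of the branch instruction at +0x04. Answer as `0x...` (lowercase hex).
0x78a4

+0x04: 0c 00 00 ee ⇒ word 0xee00000c (little)
  op=0xee00000c>>25=0x77 ⇒ jsr (J)
  [24:0] imm=12 = $12
  target = base 0x7890 + off 0x04 + 4 + imm 12 = 0x78a4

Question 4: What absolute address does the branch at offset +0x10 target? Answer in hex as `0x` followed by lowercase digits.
+0x10: 00 00 00 d4 ⇒ word 0xd4000000 (little)
  op=0xd4000000>>25=0x6a ⇒ beq (J)
  imm@[24:0]=0x0 ⇒ $0
  target = base 0x7890 + off 0x10 + 4 + imm 0 = 0x78a4

0x78a4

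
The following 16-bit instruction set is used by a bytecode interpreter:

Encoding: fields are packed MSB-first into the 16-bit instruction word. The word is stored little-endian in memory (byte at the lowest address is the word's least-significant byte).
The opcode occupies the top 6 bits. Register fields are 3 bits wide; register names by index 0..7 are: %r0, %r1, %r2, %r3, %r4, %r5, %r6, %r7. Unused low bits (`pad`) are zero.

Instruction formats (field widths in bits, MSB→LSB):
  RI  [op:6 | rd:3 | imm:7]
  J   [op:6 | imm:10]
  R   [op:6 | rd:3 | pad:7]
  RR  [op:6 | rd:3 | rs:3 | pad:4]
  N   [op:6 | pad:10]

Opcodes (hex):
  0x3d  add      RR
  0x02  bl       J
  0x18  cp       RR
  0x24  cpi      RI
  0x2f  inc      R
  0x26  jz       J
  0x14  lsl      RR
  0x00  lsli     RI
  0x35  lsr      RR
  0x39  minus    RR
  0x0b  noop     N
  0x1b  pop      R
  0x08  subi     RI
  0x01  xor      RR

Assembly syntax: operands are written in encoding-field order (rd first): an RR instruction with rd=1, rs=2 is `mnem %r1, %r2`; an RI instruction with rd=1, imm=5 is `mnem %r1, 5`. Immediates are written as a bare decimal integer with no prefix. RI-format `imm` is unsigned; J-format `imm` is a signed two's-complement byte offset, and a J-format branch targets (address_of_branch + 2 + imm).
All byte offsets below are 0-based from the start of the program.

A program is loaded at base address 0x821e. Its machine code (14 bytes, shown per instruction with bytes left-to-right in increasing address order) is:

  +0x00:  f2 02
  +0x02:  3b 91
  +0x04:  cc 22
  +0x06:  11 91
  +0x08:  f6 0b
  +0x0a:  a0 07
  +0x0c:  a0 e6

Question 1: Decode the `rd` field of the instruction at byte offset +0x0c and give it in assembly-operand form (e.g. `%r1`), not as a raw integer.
%r5

+0x0c: a0 e6 ⇒ word 0xe6a0 (little)
  top 6b → 0x39 → minus [RR]
  [9:7] rd=5 = %r5
  [6:4] rs=2 = %r2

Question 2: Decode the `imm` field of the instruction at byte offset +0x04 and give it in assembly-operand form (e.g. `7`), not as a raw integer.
76

@+04  little-endian(cc 22) = 0x22cc
  op=0x22cc>>10=0x8 ⇒ subi (RI)
  [9:7] rd=5 = %r5
  [6:0] imm=76 = 76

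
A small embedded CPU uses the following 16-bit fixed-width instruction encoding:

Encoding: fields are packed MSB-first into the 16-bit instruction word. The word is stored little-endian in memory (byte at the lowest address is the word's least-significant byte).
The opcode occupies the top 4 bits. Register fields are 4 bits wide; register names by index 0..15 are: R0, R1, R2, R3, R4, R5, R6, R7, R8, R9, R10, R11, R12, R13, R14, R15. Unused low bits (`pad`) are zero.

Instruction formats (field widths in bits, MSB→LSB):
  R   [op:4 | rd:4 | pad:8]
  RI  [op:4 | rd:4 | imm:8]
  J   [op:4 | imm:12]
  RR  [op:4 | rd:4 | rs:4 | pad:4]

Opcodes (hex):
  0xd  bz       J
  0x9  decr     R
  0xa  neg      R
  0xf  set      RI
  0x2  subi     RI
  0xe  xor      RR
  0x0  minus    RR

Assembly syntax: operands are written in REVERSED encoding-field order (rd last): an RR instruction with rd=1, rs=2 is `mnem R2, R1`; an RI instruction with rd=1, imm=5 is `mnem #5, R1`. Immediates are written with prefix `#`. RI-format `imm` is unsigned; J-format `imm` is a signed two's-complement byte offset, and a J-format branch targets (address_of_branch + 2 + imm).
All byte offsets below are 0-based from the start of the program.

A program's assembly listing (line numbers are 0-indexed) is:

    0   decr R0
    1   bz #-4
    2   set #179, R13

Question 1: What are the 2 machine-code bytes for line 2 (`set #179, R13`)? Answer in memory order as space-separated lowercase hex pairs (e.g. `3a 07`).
L2: set op=0xf:4|rd=13:4|imm=179:8 ⇒ 0xfdb3 ⇒ little b3 fd

b3 fd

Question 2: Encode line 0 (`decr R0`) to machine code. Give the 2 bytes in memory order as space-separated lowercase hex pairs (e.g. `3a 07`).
line 0 (decr): pack op=0x9:4|rd=0:4|pad=0:8 = 0x9000; little→ 00 90

00 90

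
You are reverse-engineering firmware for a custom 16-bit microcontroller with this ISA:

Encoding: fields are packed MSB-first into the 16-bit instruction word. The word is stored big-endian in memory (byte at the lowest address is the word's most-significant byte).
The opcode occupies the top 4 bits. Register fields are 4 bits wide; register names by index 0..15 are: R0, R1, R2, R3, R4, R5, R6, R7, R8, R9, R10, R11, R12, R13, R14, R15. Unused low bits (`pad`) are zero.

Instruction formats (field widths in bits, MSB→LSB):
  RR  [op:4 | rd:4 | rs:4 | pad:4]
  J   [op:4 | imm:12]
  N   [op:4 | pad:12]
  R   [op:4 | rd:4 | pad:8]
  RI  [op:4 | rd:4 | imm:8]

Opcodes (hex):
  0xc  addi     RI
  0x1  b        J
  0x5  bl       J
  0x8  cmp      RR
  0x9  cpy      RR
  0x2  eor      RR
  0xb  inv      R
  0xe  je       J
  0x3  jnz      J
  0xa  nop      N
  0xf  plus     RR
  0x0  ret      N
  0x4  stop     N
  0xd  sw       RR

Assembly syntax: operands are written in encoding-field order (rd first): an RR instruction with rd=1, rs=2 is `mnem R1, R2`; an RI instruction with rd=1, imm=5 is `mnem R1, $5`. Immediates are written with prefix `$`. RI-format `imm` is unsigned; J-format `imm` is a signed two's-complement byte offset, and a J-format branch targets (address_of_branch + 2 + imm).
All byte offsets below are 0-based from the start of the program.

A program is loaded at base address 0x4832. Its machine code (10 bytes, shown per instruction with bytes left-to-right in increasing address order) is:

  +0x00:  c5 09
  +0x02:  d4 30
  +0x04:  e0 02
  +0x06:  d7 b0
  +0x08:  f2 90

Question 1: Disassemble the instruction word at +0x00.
addi R5, $9

off 0x00: read c5 09 as big → 0xc509
  op=0xc509>>12=0xc ⇒ addi (RI)
  rd: (w>>8)&0xf=0x5 → R5
  imm: (w>>0)&0xff=0x9 → $9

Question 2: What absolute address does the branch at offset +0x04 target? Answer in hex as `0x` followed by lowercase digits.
+0x04: e0 02 ⇒ word 0xe002 (big)
  opcode bits[15:12]=0xe: je/J
  imm@[11:0]=0x2 ⇒ $2
  target = base 0x4832 + off 0x04 + 2 + imm 2 = 0x483a

0x483a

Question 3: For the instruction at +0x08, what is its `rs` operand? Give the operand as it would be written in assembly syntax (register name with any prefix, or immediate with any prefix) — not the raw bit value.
off 0x08: read f2 90 as big → 0xf290
  op=0xf290>>12=0xf ⇒ plus (RR)
  rd@[11:8]=0x2 ⇒ R2
  rs@[7:4]=0x9 ⇒ R9

R9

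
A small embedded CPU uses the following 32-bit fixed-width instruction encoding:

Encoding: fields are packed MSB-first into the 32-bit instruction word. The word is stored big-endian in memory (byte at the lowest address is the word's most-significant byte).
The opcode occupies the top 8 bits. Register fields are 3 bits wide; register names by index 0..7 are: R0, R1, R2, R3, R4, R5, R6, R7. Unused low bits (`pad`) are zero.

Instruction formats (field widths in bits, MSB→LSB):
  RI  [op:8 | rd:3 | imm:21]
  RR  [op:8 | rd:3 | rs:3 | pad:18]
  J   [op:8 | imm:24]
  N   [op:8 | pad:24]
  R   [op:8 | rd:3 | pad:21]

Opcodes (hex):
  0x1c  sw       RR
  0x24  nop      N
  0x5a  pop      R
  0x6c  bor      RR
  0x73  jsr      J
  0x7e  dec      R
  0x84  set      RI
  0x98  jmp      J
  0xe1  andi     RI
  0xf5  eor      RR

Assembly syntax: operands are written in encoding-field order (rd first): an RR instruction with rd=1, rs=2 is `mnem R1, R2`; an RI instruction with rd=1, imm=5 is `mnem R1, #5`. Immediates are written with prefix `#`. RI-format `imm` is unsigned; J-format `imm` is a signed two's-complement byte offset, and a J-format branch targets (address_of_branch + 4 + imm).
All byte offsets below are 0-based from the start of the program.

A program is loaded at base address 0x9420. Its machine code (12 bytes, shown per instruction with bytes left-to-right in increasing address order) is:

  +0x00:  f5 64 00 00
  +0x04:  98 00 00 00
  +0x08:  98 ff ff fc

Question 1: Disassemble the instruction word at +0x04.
[04] 98 00 00 00 → 0x98000000
  top 8b → 0x98 → jmp [J]
  imm: (w>>0)&0xffffff=0x0 → #0

jmp #0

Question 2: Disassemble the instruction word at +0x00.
eor R3, R1

off 0x00: read f5 64 00 00 as big → 0xf5640000
  top 8b → 0xf5 → eor [RR]
  rd@[23:21]=0x3 ⇒ R3
  rs@[20:18]=0x1 ⇒ R1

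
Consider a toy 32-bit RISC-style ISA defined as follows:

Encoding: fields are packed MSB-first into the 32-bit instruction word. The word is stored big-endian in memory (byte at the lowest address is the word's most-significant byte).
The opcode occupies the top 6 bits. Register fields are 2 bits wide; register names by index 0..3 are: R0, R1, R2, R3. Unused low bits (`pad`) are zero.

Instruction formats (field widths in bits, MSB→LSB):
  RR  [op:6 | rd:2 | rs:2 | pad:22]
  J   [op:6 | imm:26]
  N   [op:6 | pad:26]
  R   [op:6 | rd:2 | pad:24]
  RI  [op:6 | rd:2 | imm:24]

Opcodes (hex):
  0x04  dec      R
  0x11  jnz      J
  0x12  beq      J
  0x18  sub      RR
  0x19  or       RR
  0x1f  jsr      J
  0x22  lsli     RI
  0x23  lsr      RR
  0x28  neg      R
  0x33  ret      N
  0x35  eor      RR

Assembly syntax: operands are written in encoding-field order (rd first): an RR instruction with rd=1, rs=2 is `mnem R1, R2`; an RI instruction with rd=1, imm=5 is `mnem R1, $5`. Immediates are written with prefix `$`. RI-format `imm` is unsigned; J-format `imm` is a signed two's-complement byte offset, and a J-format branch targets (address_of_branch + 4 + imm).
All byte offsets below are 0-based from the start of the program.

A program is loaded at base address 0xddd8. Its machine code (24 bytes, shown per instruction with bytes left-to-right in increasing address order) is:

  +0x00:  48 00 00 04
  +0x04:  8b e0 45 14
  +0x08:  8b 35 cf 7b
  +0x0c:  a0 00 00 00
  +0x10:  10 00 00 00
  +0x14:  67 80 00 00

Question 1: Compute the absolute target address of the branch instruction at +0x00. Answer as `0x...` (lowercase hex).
0xdde0

+0x00: 48 00 00 04 ⇒ word 0x48000004 (big)
  top 6b → 0x12 → beq [J]
  imm@[25:0]=0x4 ⇒ $4
  target = base 0xddd8 + off 0x00 + 4 + imm 4 = 0xdde0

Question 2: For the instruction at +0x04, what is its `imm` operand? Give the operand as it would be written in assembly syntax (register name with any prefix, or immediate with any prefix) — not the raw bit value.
off 0x04: read 8b e0 45 14 as big → 0x8be04514
  top 6b → 0x22 → lsli [RI]
  [25:24] rd=3 = R3
  [23:0] imm=14697748 = $14697748

$14697748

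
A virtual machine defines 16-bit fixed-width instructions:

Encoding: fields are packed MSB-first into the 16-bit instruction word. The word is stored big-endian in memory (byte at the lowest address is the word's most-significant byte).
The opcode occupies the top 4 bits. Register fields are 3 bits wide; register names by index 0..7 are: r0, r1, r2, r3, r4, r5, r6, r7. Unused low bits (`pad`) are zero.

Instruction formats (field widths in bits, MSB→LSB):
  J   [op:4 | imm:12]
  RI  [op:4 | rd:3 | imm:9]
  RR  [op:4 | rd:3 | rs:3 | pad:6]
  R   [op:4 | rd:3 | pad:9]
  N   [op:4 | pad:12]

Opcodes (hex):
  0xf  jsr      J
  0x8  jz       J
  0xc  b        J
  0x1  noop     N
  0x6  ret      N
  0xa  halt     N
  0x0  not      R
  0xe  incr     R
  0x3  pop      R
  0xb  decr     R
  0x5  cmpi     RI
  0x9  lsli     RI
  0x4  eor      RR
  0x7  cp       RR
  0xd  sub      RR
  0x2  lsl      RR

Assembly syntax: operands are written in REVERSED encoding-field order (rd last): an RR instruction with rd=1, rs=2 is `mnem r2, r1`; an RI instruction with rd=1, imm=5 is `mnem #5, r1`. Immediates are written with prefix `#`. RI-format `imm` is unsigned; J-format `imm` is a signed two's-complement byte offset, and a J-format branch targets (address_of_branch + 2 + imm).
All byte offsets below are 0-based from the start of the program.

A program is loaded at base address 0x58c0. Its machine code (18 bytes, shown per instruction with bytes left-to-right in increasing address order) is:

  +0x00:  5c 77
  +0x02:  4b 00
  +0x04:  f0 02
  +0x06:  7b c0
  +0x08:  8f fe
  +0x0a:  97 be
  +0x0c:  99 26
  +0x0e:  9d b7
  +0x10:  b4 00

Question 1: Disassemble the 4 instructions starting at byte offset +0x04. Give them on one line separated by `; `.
@+04  big-endian(f0 02) = 0xf002
  op=0xf002>>12=0xf ⇒ jsr (J)
  imm: (w>>0)&0xfff=0x2 → #2
@+06  big-endian(7b c0) = 0x7bc0
  op=0x7bc0>>12=0x7 ⇒ cp (RR)
  rd: (w>>9)&0x7=0x5 → r5
  rs: (w>>6)&0x7=0x7 → r7
@+08  big-endian(8f fe) = 0x8ffe
  op=0x8ffe>>12=0x8 ⇒ jz (J)
  imm: (w>>0)&0xfff=0xffe (s12→-2) → #-2
@+0a  big-endian(97 be) = 0x97be
  op=0x97be>>12=0x9 ⇒ lsli (RI)
  rd: (w>>9)&0x7=0x3 → r3
  imm: (w>>0)&0x1ff=0x1be → #446

jsr #2; cp r7, r5; jz #-2; lsli #446, r3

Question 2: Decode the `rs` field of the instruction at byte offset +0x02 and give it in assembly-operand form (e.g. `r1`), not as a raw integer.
r4

+0x02: 4b 00 ⇒ word 0x4b00 (big)
  op=0x4b00>>12=0x4 ⇒ eor (RR)
  [11:9] rd=5 = r5
  [8:6] rs=4 = r4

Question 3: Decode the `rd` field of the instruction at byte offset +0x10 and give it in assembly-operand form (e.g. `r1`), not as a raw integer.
r2

+0x10: b4 00 ⇒ word 0xb400 (big)
  top 4b → 0xb → decr [R]
  rd@[11:9]=0x2 ⇒ r2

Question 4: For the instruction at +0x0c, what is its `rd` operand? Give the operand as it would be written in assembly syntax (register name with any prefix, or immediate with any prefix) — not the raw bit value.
r4

off 0x0c: read 99 26 as big → 0x9926
  op=0x9926>>12=0x9 ⇒ lsli (RI)
  [11:9] rd=4 = r4
  [8:0] imm=294 = #294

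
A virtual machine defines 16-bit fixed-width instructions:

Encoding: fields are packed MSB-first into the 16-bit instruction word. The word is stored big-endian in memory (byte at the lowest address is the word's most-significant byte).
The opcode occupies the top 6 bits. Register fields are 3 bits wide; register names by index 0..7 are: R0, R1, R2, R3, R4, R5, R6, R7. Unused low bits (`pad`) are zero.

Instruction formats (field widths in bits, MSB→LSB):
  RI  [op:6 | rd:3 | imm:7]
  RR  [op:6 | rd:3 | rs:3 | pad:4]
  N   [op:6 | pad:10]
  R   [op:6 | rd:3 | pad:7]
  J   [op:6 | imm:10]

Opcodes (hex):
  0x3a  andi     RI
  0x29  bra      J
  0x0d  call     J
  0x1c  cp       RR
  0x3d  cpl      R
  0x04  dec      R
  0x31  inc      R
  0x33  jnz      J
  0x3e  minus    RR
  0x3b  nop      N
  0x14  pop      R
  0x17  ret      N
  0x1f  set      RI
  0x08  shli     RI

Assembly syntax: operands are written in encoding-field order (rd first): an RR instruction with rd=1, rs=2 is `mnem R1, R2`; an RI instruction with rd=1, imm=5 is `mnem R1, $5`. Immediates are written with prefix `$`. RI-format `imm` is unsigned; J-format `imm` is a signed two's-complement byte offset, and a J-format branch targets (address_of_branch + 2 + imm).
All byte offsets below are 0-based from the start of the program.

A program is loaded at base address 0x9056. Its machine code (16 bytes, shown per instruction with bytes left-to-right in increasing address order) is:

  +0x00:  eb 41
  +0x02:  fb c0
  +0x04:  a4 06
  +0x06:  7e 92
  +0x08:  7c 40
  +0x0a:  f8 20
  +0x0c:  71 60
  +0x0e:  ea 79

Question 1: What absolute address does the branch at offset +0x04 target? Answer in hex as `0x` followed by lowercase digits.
0x9062

+0x04: a4 06 ⇒ word 0xa406 (big)
  opcode bits[15:10]=0x29: bra/J
  [9:0] imm=6 = $6
  target = base 0x9056 + off 0x04 + 2 + imm 6 = 0x9062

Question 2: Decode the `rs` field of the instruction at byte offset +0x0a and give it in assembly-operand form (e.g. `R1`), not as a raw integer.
off 0x0a: read f8 20 as big → 0xf820
  opcode bits[15:10]=0x3e: minus/RR
  rd: (w>>7)&0x7=0x0 → R0
  rs: (w>>4)&0x7=0x2 → R2

R2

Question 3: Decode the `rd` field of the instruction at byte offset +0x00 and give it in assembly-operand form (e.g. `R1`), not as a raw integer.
+0x00: eb 41 ⇒ word 0xeb41 (big)
  top 6b → 0x3a → andi [RI]
  rd@[9:7]=0x6 ⇒ R6
  imm@[6:0]=0x41 ⇒ $65

R6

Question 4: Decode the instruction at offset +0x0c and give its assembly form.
cp R2, R6

@+0c  big-endian(71 60) = 0x7160
  top 6b → 0x1c → cp [RR]
  rd: (w>>7)&0x7=0x2 → R2
  rs: (w>>4)&0x7=0x6 → R6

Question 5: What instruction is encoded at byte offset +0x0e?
andi R4, $121

off 0x0e: read ea 79 as big → 0xea79
  op=0xea79>>10=0x3a ⇒ andi (RI)
  rd: (w>>7)&0x7=0x4 → R4
  imm: (w>>0)&0x7f=0x79 → $121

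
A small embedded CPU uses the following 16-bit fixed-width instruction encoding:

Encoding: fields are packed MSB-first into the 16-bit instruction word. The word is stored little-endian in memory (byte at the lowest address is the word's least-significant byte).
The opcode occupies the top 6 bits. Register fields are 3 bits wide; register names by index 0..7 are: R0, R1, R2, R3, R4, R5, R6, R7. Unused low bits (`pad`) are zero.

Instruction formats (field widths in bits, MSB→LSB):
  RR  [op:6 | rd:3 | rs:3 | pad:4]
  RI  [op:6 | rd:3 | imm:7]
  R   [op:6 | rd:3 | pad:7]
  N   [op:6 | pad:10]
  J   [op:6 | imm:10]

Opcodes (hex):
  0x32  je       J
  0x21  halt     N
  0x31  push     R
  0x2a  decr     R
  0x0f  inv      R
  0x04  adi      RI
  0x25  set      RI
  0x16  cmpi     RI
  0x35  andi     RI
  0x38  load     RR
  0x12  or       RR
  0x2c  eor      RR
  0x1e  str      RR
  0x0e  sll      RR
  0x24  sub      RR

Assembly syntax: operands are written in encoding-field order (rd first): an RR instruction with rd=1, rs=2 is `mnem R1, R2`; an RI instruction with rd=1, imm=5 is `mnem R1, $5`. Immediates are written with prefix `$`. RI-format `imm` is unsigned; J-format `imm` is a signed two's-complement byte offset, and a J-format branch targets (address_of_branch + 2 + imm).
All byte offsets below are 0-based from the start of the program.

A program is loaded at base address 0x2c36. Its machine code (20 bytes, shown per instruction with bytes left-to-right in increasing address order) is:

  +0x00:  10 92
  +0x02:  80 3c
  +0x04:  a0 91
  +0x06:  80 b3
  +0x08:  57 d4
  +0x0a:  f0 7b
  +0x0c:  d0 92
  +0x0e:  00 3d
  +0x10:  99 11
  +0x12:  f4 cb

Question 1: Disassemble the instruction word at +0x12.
[12] f4 cb → 0xcbf4
  opcode bits[15:10]=0x32: je/J
  imm@[9:0]=0x3f4 (s10→-12) ⇒ $-12

je $-12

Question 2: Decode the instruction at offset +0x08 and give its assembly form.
andi R0, $87

+0x08: 57 d4 ⇒ word 0xd457 (little)
  op=0xd457>>10=0x35 ⇒ andi (RI)
  rd@[9:7]=0x0 ⇒ R0
  imm@[6:0]=0x57 ⇒ $87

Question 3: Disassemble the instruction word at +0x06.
+0x06: 80 b3 ⇒ word 0xb380 (little)
  top 6b → 0x2c → eor [RR]
  [9:7] rd=7 = R7
  [6:4] rs=0 = R0

eor R7, R0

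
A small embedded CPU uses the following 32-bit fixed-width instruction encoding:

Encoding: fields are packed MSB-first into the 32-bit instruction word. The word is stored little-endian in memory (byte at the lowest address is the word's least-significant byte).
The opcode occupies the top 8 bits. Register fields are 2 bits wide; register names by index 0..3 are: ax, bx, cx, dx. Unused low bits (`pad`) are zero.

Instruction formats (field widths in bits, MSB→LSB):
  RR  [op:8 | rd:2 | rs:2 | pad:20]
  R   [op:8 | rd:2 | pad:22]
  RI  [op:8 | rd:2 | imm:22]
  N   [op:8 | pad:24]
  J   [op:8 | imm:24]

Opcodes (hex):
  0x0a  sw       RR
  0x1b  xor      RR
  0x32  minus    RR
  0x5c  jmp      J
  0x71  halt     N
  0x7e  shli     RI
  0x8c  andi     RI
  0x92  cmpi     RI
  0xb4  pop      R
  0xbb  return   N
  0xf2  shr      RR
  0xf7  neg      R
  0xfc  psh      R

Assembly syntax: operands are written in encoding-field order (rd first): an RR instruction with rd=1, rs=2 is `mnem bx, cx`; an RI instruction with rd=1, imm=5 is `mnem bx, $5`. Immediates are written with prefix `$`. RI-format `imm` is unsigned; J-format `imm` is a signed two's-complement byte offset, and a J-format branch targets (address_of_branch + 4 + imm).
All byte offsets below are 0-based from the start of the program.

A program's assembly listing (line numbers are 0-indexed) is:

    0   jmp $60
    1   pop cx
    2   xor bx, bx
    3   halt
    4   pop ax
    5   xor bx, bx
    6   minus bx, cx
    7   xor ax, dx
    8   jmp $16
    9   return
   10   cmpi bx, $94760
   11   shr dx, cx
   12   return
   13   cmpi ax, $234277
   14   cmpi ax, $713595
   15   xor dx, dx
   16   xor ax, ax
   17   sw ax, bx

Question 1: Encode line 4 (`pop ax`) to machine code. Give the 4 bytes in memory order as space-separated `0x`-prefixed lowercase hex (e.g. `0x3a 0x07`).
0x00 0x00 0x00 0xb4

4. pop fields op=0xb4:8|rd=0:2|pad=0:22 → word b4000000h → 00 00 00 b4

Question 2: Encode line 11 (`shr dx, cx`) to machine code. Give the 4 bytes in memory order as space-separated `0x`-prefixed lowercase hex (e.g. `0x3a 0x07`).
0x00 0x00 0xe0 0xf2

line 11 (shr): pack op=0xf2:8|rd=3:2|rs=2:2|pad=0:20 = 0xf2e00000; little→ 00 00 e0 f2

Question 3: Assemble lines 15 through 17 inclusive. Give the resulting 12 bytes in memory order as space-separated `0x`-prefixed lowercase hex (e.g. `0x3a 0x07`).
0x00 0x00 0xf0 0x1b 0x00 0x00 0x00 0x1b 0x00 0x00 0x10 0x0a

15. xor fields op=0x1b:8|rd=3:2|rs=3:2|pad=0:20 → word 1bf00000h → 00 00 f0 1b
16. xor fields op=0x1b:8|rd=0:2|rs=0:2|pad=0:20 → word 1b000000h → 00 00 00 1b
17. sw fields op=0xa:8|rd=0:2|rs=1:2|pad=0:20 → word 0a100000h → 00 00 10 0a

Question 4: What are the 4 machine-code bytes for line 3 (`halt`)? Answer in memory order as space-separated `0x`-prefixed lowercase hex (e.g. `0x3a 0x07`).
0x00 0x00 0x00 0x71

L3: halt op=0x71:8|pad=0:24 ⇒ 0x71000000 ⇒ little 00 00 00 71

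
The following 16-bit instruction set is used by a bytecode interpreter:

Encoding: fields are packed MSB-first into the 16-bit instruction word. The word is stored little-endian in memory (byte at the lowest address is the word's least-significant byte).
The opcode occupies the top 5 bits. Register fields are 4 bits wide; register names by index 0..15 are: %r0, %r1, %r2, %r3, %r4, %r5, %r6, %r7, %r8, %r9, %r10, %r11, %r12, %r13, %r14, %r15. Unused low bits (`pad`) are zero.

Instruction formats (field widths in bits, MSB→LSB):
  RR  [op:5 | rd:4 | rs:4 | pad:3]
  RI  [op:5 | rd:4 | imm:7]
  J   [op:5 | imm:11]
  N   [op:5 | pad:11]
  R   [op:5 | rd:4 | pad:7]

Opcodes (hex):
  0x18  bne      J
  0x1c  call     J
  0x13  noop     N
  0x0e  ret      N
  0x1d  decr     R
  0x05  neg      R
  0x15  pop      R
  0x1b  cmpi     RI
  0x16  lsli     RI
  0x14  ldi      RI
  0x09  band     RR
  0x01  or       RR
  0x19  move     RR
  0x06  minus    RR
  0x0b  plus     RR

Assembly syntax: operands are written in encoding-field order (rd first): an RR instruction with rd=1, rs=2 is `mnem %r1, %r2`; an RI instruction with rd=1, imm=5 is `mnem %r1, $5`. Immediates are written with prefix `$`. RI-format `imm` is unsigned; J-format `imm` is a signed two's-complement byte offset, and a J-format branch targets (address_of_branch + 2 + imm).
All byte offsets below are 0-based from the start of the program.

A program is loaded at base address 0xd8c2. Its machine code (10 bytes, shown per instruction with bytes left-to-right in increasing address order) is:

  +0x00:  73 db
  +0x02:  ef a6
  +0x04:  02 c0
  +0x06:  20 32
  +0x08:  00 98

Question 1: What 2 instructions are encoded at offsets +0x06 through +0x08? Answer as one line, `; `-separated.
minus %r4, %r4; noop

+0x06: 20 32 ⇒ word 0x3220 (little)
  top 5b → 0x6 → minus [RR]
  [10:7] rd=4 = %r4
  [6:3] rs=4 = %r4
+0x08: 00 98 ⇒ word 0x9800 (little)
  top 5b → 0x13 → noop [N]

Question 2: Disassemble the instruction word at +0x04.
bne $2

+0x04: 02 c0 ⇒ word 0xc002 (little)
  opcode bits[15:11]=0x18: bne/J
  [10:0] imm=2 = $2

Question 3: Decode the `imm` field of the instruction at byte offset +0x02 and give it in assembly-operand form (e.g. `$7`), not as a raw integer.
$111

off 0x02: read ef a6 as little → 0xa6ef
  top 5b → 0x14 → ldi [RI]
  [10:7] rd=13 = %r13
  [6:0] imm=111 = $111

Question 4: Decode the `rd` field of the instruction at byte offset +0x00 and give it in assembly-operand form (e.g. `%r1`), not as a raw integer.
[00] 73 db → 0xdb73
  op=0xdb73>>11=0x1b ⇒ cmpi (RI)
  rd: (w>>7)&0xf=0x6 → %r6
  imm: (w>>0)&0x7f=0x73 → $115

%r6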